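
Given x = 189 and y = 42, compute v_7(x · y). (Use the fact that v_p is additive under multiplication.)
v_7(7938) = 2

v_p(x) = 1 (factor: 189 = 7^1 · 27); v_p(y) = 1 (factor: 42 = 7^1 · 6). Additivity: v_p(xy) = v_p(x) + v_p(y) = 1 + 1 = 2. (Direct check: xy = 7938 = 7^2 · (162).)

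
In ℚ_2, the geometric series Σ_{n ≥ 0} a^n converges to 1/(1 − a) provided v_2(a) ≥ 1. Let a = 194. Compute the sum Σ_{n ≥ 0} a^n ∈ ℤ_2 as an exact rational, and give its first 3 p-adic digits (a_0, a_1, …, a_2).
Σ a^n = 1/(1 − a) = -1/193;  first 3 digits = (1, 1, 1)

v_2(a) = 1 ≥ 1, so the series converges in ℤ_2 to 1/(1 − a) = 1/(1 − 194) = -1/193. Expand this rational in ℤ_2: compute digits iteratively via d_i = x_i mod 2, x_{i+1} = (x_i − d_i)/2. The first 3 digits are (1, 1, 1).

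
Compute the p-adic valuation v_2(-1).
v_2(-1) = 0

v_2(n) is the largest exponent k such that 2^k divides n. Factor out: -1 = -2^0 · 1. (Sign doesn't affect v_p.) So v_2(-1) = 0.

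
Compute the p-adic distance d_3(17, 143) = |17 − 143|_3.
d_3(17, 143) = 1/9

Step 1 — x − y = 17 − 143 = -126. Step 2 — v_3(-126) = 2 (factor: -126 = −(3^2 · 14); the sign does not affect v_p). Step 3 — |x − y|_3 = 3^{-2} = 1/9.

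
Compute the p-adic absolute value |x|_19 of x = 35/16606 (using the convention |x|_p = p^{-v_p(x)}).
|35/16606|_19 = 361

Step 1 — compute v_19(x) by factoring powers of 19 out of the numerator and denominator: v_19(35/16606) = -2. Step 2 — apply |x|_p = p^{-v_p(x)} = 19^{2} = 361.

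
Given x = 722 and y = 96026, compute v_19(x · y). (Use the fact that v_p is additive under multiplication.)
v_19(69330772) = 5

v_p(x) = 2 (factor: 722 = 19^2 · 2); v_p(y) = 3 (factor: 96026 = 19^3 · 14). Additivity: v_p(xy) = v_p(x) + v_p(y) = 2 + 3 = 5. (Direct check: xy = 69330772 = 19^5 · (28).)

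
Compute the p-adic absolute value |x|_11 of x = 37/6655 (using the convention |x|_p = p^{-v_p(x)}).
|37/6655|_11 = 1331

Step 1 — compute v_11(x) by factoring powers of 11 out of the numerator and denominator: v_11(37/6655) = -3. Step 2 — apply |x|_p = p^{-v_p(x)} = 11^{3} = 1331.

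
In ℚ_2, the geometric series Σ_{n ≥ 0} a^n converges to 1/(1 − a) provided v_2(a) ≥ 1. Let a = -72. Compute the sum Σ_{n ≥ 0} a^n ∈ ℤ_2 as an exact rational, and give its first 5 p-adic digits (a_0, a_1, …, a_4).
Σ a^n = 1/(1 − a) = 1/73;  first 5 digits = (1, 0, 0, 1, 1)

v_2(a) = 3 ≥ 1, so the series converges in ℤ_2 to 1/(1 − a) = 1/(1 − (-72)) = 1/73. Expand this rational in ℤ_2: compute digits iteratively via d_i = x_i mod 2, x_{i+1} = (x_i − d_i)/2. The first 5 digits are (1, 0, 0, 1, 1).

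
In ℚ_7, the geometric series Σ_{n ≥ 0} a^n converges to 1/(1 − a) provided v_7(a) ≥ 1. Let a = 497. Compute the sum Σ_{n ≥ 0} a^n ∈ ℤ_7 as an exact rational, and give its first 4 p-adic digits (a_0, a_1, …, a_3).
Σ a^n = 1/(1 − a) = -1/496;  first 4 digits = (1, 1, 4, 1)

v_7(a) = 1 ≥ 1, so the series converges in ℤ_7 to 1/(1 − a) = 1/(1 − 497) = -1/496. Expand this rational in ℤ_7: compute digits iteratively via d_i = x_i mod 7, x_{i+1} = (x_i − d_i)/7. The first 4 digits are (1, 1, 4, 1).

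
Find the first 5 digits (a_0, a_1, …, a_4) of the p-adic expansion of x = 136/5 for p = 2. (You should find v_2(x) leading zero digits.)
(a_0, …, a_4) = (0, 0, 0, 1, 0)

v_2(136/5) = 3, so a_0 = ... = a_2 = 0. Factor out: x = 2^3 · u with u = 17/5 a unit in ℤ_2. Expand u iteratively via a_{v+i} = u_i mod 2, u_{i+1} = (u_i − a_{v+i})/2:
  u_0 = 17/5;  a_3 = 1;  u_1 = (u_0 − 1)/2 = 6/5
  u_1 = 6/5;  a_4 = 0;  u_2 = (u_1 − 0)/2 = 3/5
Digits: (0, 0, 0, 1, 0).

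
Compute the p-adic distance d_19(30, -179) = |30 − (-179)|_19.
d_19(30, -179) = 1/19

Step 1 — x − y = 30 − (-179) = 209. Step 2 — v_19(209) = 1 (factor: 209 = (19^1 · 11); the sign does not affect v_p). Step 3 — |x − y|_19 = 19^{-1} = 1/19.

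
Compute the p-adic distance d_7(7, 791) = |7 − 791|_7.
d_7(7, 791) = 1/49

Step 1 — x − y = 7 − 791 = -784. Step 2 — v_7(-784) = 2 (factor: -784 = −(7^2 · 16); the sign does not affect v_p). Step 3 — |x − y|_7 = 7^{-2} = 1/49.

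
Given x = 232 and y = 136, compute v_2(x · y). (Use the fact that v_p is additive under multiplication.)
v_2(31552) = 6

v_p(x) = 3 (factor: 232 = 2^3 · 29); v_p(y) = 3 (factor: 136 = 2^3 · 17). Additivity: v_p(xy) = v_p(x) + v_p(y) = 3 + 3 = 6. (Direct check: xy = 31552 = 2^6 · (493).)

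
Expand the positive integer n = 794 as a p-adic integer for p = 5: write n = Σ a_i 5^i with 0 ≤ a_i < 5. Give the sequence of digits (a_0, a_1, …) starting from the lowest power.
(a_0, a_1, …) = (4, 3, 1, 1, 1)

Repeated division by 5 gives the digits low-to-high: 794 = 4 + 3·5^1 + 1·5^2 + 1·5^3 + 1·5^4. Digit sequence: (4, 3, 1, 1, 1).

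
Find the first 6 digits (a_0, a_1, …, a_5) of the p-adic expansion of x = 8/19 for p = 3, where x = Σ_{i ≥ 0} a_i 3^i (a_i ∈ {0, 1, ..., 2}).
(a_0, …, a_5) = (2, 2, 2, 0, 0, 1)

v_3(8/19) = 0 (numerator and denominator both coprime to 3), so x ∈ ℤ_3^×. Compute digits iteratively via a_i = x_i mod 3, x_{i+1} = (x_i − a_i)/3, with x_0 = x:
  x_0 = 8/19;  a_0 = 2;  x_1 = (x_0 − 2)/3 = -10/19
  x_1 = -10/19;  a_1 = 2;  x_2 = (x_1 − 2)/3 = -16/19
  x_2 = -16/19;  a_2 = 2;  x_3 = (x_2 − 2)/3 = -18/19
  x_3 = -18/19;  a_3 = 0;  x_4 = (x_3 − 0)/3 = -6/19
  x_4 = -6/19;  a_4 = 0;  x_5 = (x_4 − 0)/3 = -2/19
  x_5 = -2/19;  a_5 = 1;  x_6 = (x_5 − 1)/3 = -7/19
Digits: (2, 2, 2, 0, 0, 1).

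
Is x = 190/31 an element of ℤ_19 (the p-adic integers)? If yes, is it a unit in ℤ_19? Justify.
x ∈ ℤ_19 but not a unit; v_19(x) = 1 > 0

ℤ_19 = {x ∈ ℚ_19 : v_19(x) ≥ 0} and ℤ_19^× = {x ∈ ℤ_19 : v_19(x) = 0}. Here v_19(190/31) = v_19(num) − v_19(den) = 1; compare against these criteria.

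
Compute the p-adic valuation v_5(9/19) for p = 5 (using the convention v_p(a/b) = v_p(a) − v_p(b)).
v_5(9/19) = 0

Factor powers of 5 from the numerator and denominator of the reduced fraction: 9 = 5^0 · 9 and 19 = 5^0 · 19. Apply v_p(a/b) = v_p(a) − v_p(b): v_5(9/19) = 0 − 0 = 0.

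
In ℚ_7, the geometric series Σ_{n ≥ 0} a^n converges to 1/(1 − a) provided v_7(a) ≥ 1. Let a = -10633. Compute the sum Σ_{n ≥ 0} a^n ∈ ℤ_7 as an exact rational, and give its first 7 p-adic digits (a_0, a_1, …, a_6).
Σ a^n = 1/(1 − a) = 1/10634;  first 7 digits = (1, 0, 0, 4, 2, 6, 1)

v_7(a) = 3 ≥ 1, so the series converges in ℤ_7 to 1/(1 − a) = 1/(1 − (-10633)) = 1/10634. Expand this rational in ℤ_7: compute digits iteratively via d_i = x_i mod 7, x_{i+1} = (x_i − d_i)/7. The first 7 digits are (1, 0, 0, 4, 2, 6, 1).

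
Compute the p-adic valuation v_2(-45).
v_2(-45) = 0

v_2(n) is the largest exponent k such that 2^k divides n. Factor out: -45 = -2^0 · 45. (Sign doesn't affect v_p.) So v_2(-45) = 0.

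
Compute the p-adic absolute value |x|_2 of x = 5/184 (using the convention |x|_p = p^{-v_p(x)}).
|5/184|_2 = 8

Step 1 — compute v_2(x) by factoring powers of 2 out of the numerator and denominator: v_2(5/184) = -3. Step 2 — apply |x|_p = p^{-v_p(x)} = 2^{3} = 8.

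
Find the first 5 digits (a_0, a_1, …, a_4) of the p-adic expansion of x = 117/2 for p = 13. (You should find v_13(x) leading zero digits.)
(a_0, …, a_4) = (0, 11, 6, 6, 6)

v_13(117/2) = 1, so a_0 = ... = a_0 = 0. Factor out: x = 13^1 · u with u = 9/2 a unit in ℤ_13. Expand u iteratively via a_{v+i} = u_i mod 13, u_{i+1} = (u_i − a_{v+i})/13:
  u_0 = 9/2;  a_1 = 11;  u_1 = (u_0 − 11)/13 = -1/2
  u_1 = -1/2;  a_2 = 6;  u_2 = (u_1 − 6)/13 = -1/2
  u_2 = -1/2;  a_3 = 6;  u_3 = (u_2 − 6)/13 = -1/2
  u_3 = -1/2;  a_4 = 6;  u_4 = (u_3 − 6)/13 = -1/2
Digits: (0, 11, 6, 6, 6).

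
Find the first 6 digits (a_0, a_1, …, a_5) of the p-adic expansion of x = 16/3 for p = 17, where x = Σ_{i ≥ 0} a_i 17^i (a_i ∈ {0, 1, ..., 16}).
(a_0, …, a_5) = (11, 11, 5, 11, 5, 11)

v_17(16/3) = 0 (numerator and denominator both coprime to 17), so x ∈ ℤ_17^×. Compute digits iteratively via a_i = x_i mod 17, x_{i+1} = (x_i − a_i)/17, with x_0 = x:
  x_0 = 16/3;  a_0 = 11;  x_1 = (x_0 − 11)/17 = -1/3
  x_1 = -1/3;  a_1 = 11;  x_2 = (x_1 − 11)/17 = -2/3
  x_2 = -2/3;  a_2 = 5;  x_3 = (x_2 − 5)/17 = -1/3
  x_3 = -1/3;  a_3 = 11;  x_4 = (x_3 − 11)/17 = -2/3
  x_4 = -2/3;  a_4 = 5;  x_5 = (x_4 − 5)/17 = -1/3
  x_5 = -1/3;  a_5 = 11;  x_6 = (x_5 − 11)/17 = -2/3
Digits: (11, 11, 5, 11, 5, 11).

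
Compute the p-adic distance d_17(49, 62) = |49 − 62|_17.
d_17(49, 62) = 1

Step 1 — x − y = 49 − 62 = -13. Step 2 — v_17(-13) = 0 (factor: -13 = −(17^0 · 13); the sign does not affect v_p). Step 3 — |x − y|_17 = 17^{0} = 1.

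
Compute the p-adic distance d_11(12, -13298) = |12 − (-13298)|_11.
d_11(12, -13298) = 1/1331

Step 1 — x − y = 12 − (-13298) = 13310. Step 2 — v_11(13310) = 3 (factor: 13310 = (11^3 · 10); the sign does not affect v_p). Step 3 — |x − y|_11 = 11^{-3} = 1/1331.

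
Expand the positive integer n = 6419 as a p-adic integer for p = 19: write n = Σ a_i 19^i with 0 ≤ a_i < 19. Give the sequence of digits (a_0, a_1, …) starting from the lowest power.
(a_0, a_1, …) = (16, 14, 17)

Repeated division by 19 gives the digits low-to-high: 6419 = 16 + 14·19^1 + 17·19^2. Digit sequence: (16, 14, 17).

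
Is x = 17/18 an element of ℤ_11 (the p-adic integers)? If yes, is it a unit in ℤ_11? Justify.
x ∈ ℤ_11^× (unit); v_11(x) = 0

ℤ_11 = {x ∈ ℚ_11 : v_11(x) ≥ 0} and ℤ_11^× = {x ∈ ℤ_11 : v_11(x) = 0}. Here v_11(17/18) = v_11(num) − v_11(den) = 0; compare against these criteria.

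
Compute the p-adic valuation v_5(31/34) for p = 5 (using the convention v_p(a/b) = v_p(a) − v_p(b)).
v_5(31/34) = 0

Factor powers of 5 from the numerator and denominator of the reduced fraction: 31 = 5^0 · 31 and 34 = 5^0 · 34. Apply v_p(a/b) = v_p(a) − v_p(b): v_5(31/34) = 0 − 0 = 0.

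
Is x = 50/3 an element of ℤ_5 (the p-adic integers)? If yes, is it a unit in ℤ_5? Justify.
x ∈ ℤ_5 but not a unit; v_5(x) = 2 > 0

ℤ_5 = {x ∈ ℚ_5 : v_5(x) ≥ 0} and ℤ_5^× = {x ∈ ℤ_5 : v_5(x) = 0}. Here v_5(50/3) = v_5(num) − v_5(den) = 2; compare against these criteria.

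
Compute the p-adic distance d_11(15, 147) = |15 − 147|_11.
d_11(15, 147) = 1/11

Step 1 — x − y = 15 − 147 = -132. Step 2 — v_11(-132) = 1 (factor: -132 = −(11^1 · 12); the sign does not affect v_p). Step 3 — |x − y|_11 = 11^{-1} = 1/11.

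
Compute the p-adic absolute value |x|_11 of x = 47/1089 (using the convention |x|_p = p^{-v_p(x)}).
|47/1089|_11 = 121

Step 1 — compute v_11(x) by factoring powers of 11 out of the numerator and denominator: v_11(47/1089) = -2. Step 2 — apply |x|_p = p^{-v_p(x)} = 11^{2} = 121.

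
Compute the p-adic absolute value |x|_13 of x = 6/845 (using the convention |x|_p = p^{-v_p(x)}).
|6/845|_13 = 169

Step 1 — compute v_13(x) by factoring powers of 13 out of the numerator and denominator: v_13(6/845) = -2. Step 2 — apply |x|_p = p^{-v_p(x)} = 13^{2} = 169.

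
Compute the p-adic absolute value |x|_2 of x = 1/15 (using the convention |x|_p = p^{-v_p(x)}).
|1/15|_2 = 1

Step 1 — compute v_2(x) by factoring powers of 2 out of the numerator and denominator: v_2(1/15) = 0. Step 2 — apply |x|_p = p^{-v_p(x)} = 2^{0} = 1.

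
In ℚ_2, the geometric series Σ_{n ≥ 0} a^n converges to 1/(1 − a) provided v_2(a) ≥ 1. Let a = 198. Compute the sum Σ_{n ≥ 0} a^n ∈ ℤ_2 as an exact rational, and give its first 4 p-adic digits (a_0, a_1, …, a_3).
Σ a^n = 1/(1 − a) = -1/197;  first 4 digits = (1, 1, 0, 0)

v_2(a) = 1 ≥ 1, so the series converges in ℤ_2 to 1/(1 − a) = 1/(1 − 198) = -1/197. Expand this rational in ℤ_2: compute digits iteratively via d_i = x_i mod 2, x_{i+1} = (x_i − d_i)/2. The first 4 digits are (1, 1, 0, 0).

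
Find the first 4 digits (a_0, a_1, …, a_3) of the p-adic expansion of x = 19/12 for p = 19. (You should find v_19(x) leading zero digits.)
(a_0, …, a_3) = (0, 8, 17, 7)

v_19(19/12) = 1, so a_0 = ... = a_0 = 0. Factor out: x = 19^1 · u with u = 1/12 a unit in ℤ_19. Expand u iteratively via a_{v+i} = u_i mod 19, u_{i+1} = (u_i − a_{v+i})/19:
  u_0 = 1/12;  a_1 = 8;  u_1 = (u_0 − 8)/19 = -5/12
  u_1 = -5/12;  a_2 = 17;  u_2 = (u_1 − 17)/19 = -11/12
  u_2 = -11/12;  a_3 = 7;  u_3 = (u_2 − 7)/19 = -5/12
Digits: (0, 8, 17, 7).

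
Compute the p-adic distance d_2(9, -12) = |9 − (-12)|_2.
d_2(9, -12) = 1

Step 1 — x − y = 9 − (-12) = 21. Step 2 — v_2(21) = 0 (factor: 21 = (2^0 · 21); the sign does not affect v_p). Step 3 — |x − y|_2 = 2^{0} = 1.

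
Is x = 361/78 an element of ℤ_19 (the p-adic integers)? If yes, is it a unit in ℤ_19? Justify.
x ∈ ℤ_19 but not a unit; v_19(x) = 2 > 0

ℤ_19 = {x ∈ ℚ_19 : v_19(x) ≥ 0} and ℤ_19^× = {x ∈ ℤ_19 : v_19(x) = 0}. Here v_19(361/78) = v_19(num) − v_19(den) = 2; compare against these criteria.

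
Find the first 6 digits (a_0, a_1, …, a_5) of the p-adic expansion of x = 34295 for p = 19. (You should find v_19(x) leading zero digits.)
(a_0, …, a_5) = (0, 0, 0, 5, 0, 0)

v_19(34295) = 3, so a_0 = ... = a_2 = 0. Factor out: x = 19^3 · u with u = 5 a unit in ℤ_19. Expand u iteratively via a_{v+i} = u_i mod 19, u_{i+1} = (u_i − a_{v+i})/19:
  u_0 = 5;  a_3 = 5;  u_1 = (u_0 − 5)/19 = 0
  u_1 = 0;  a_4 = 0;  u_2 = (u_1 − 0)/19 = 0
  u_2 = 0;  a_5 = 0;  u_3 = (u_2 − 0)/19 = 0
Digits: (0, 0, 0, 5, 0, 0).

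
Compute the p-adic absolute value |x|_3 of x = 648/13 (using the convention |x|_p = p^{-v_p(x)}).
|648/13|_3 = 1/81

Step 1 — compute v_3(x) by factoring powers of 3 out of the numerator and denominator: v_3(648/13) = 4. Step 2 — apply |x|_p = p^{-v_p(x)} = 3^{-4} = 1/81.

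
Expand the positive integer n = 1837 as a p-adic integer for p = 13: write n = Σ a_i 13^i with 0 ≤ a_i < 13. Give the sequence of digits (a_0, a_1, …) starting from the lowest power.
(a_0, a_1, …) = (4, 11, 10)

Repeated division by 13 gives the digits low-to-high: 1837 = 4 + 11·13^1 + 10·13^2. Digit sequence: (4, 11, 10).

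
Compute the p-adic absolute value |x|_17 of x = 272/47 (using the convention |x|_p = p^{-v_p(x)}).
|272/47|_17 = 1/17

Step 1 — compute v_17(x) by factoring powers of 17 out of the numerator and denominator: v_17(272/47) = 1. Step 2 — apply |x|_p = p^{-v_p(x)} = 17^{-1} = 1/17.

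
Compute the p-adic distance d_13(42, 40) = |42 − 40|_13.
d_13(42, 40) = 1

Step 1 — x − y = 42 − 40 = 2. Step 2 — v_13(2) = 0 (factor: 2 = (13^0 · 2); the sign does not affect v_p). Step 3 — |x − y|_13 = 13^{0} = 1.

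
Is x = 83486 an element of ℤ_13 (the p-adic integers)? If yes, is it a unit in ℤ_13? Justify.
x ∈ ℤ_13 but not a unit; v_13(x) = 3 > 0

ℤ_13 = {x ∈ ℚ_13 : v_13(x) ≥ 0} and ℤ_13^× = {x ∈ ℤ_13 : v_13(x) = 0}. Here v_13(83486) = v_13(num) − v_13(den) = 3; compare against these criteria.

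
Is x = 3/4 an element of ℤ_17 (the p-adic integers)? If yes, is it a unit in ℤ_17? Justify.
x ∈ ℤ_17^× (unit); v_17(x) = 0

ℤ_17 = {x ∈ ℚ_17 : v_17(x) ≥ 0} and ℤ_17^× = {x ∈ ℤ_17 : v_17(x) = 0}. Here v_17(3/4) = v_17(num) − v_17(den) = 0; compare against these criteria.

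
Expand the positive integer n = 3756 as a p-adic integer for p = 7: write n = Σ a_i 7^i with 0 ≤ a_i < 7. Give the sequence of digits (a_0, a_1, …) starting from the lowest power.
(a_0, a_1, …) = (4, 4, 6, 3, 1)

Repeated division by 7 gives the digits low-to-high: 3756 = 4 + 4·7^1 + 6·7^2 + 3·7^3 + 1·7^4. Digit sequence: (4, 4, 6, 3, 1).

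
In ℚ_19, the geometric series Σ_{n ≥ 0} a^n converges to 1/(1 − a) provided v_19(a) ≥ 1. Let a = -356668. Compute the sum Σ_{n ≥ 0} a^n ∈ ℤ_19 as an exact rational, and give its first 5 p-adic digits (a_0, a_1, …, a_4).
Σ a^n = 1/(1 − a) = 1/356669;  first 5 digits = (1, 0, 0, 5, 16)

v_19(a) = 3 ≥ 1, so the series converges in ℤ_19 to 1/(1 − a) = 1/(1 − (-356668)) = 1/356669. Expand this rational in ℤ_19: compute digits iteratively via d_i = x_i mod 19, x_{i+1} = (x_i − d_i)/19. The first 5 digits are (1, 0, 0, 5, 16).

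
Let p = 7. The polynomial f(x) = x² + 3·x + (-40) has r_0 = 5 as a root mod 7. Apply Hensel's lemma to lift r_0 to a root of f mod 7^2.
r_1 = 5 (mod 49)

Hensel: r_{i+1} = r_i − f(r_i)·(f′(r_i))^{-1} mod 7^{i+2}, f′(x) = 2x + 3. Iterate:
  r_0 = 5 (mod 7)
  r_1 = 5 (mod 49)
Final: r = 5 satisfies f(r) ≡ 0 mod 7^2.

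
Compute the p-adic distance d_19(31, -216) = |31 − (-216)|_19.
d_19(31, -216) = 1/19

Step 1 — x − y = 31 − (-216) = 247. Step 2 — v_19(247) = 1 (factor: 247 = (19^1 · 13); the sign does not affect v_p). Step 3 — |x − y|_19 = 19^{-1} = 1/19.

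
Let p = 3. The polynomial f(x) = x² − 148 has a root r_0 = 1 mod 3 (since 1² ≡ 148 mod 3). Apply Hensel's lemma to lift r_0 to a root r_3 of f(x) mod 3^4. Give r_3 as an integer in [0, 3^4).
r_3 = 43 (mod 81)

Hensel's recurrence: r_{i+1} = r_i − f(r_i)·(f′(r_i))^{-1} mod 3^{i+2}, with f′(x) = 2x. Iterate:
  r_0 = 1 (mod 3)
  r_1 = 7 (mod 9)
  r_2 = 16 (mod 27)
  r_3 = 43 (mod 81)
Final: r_3 = 43, and one checks f(r_3) ≡ 0 mod 3^4.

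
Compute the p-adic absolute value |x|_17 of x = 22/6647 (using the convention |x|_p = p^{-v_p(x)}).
|22/6647|_17 = 289

Step 1 — compute v_17(x) by factoring powers of 17 out of the numerator and denominator: v_17(22/6647) = -2. Step 2 — apply |x|_p = p^{-v_p(x)} = 17^{2} = 289.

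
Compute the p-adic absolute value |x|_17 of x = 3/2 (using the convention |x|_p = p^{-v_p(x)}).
|3/2|_17 = 1

Step 1 — compute v_17(x) by factoring powers of 17 out of the numerator and denominator: v_17(3/2) = 0. Step 2 — apply |x|_p = p^{-v_p(x)} = 17^{0} = 1.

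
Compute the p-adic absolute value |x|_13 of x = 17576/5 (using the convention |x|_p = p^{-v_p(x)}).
|17576/5|_13 = 1/2197

Step 1 — compute v_13(x) by factoring powers of 13 out of the numerator and denominator: v_13(17576/5) = 3. Step 2 — apply |x|_p = p^{-v_p(x)} = 13^{-3} = 1/2197.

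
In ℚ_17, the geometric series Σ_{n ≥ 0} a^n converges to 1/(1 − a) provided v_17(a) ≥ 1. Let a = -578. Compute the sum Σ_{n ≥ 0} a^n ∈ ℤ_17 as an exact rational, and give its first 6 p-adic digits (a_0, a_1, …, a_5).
Σ a^n = 1/(1 − a) = 1/579;  first 6 digits = (1, 0, 15, 16, 3, 0)

v_17(a) = 2 ≥ 1, so the series converges in ℤ_17 to 1/(1 − a) = 1/(1 − (-578)) = 1/579. Expand this rational in ℤ_17: compute digits iteratively via d_i = x_i mod 17, x_{i+1} = (x_i − d_i)/17. The first 6 digits are (1, 0, 15, 16, 3, 0).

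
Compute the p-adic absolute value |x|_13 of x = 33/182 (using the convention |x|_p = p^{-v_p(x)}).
|33/182|_13 = 13

Step 1 — compute v_13(x) by factoring powers of 13 out of the numerator and denominator: v_13(33/182) = -1. Step 2 — apply |x|_p = p^{-v_p(x)} = 13^{1} = 13.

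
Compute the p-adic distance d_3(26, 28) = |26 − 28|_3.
d_3(26, 28) = 1

Step 1 — x − y = 26 − 28 = -2. Step 2 — v_3(-2) = 0 (factor: -2 = −(3^0 · 2); the sign does not affect v_p). Step 3 — |x − y|_3 = 3^{0} = 1.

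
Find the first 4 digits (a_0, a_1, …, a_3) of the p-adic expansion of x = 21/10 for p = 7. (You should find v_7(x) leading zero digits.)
(a_0, …, a_3) = (0, 1, 2, 6)

v_7(21/10) = 1, so a_0 = ... = a_0 = 0. Factor out: x = 7^1 · u with u = 3/10 a unit in ℤ_7. Expand u iteratively via a_{v+i} = u_i mod 7, u_{i+1} = (u_i − a_{v+i})/7:
  u_0 = 3/10;  a_1 = 1;  u_1 = (u_0 − 1)/7 = -1/10
  u_1 = -1/10;  a_2 = 2;  u_2 = (u_1 − 2)/7 = -3/10
  u_2 = -3/10;  a_3 = 6;  u_3 = (u_2 − 6)/7 = -9/10
Digits: (0, 1, 2, 6).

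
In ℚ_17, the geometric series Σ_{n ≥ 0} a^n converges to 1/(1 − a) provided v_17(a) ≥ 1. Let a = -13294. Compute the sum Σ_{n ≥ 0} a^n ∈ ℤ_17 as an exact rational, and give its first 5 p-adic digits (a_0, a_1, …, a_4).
Σ a^n = 1/(1 − a) = 1/13295;  first 5 digits = (1, 0, 5, 14, 7)

v_17(a) = 2 ≥ 1, so the series converges in ℤ_17 to 1/(1 − a) = 1/(1 − (-13294)) = 1/13295. Expand this rational in ℤ_17: compute digits iteratively via d_i = x_i mod 17, x_{i+1} = (x_i − d_i)/17. The first 5 digits are (1, 0, 5, 14, 7).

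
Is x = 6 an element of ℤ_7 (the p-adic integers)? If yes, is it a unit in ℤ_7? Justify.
x ∈ ℤ_7^× (unit); v_7(x) = 0

ℤ_7 = {x ∈ ℚ_7 : v_7(x) ≥ 0} and ℤ_7^× = {x ∈ ℤ_7 : v_7(x) = 0}. Here v_7(6) = v_7(num) − v_7(den) = 0; compare against these criteria.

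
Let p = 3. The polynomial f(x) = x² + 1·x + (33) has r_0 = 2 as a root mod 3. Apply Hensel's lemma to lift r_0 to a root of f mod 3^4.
r_3 = 14 (mod 81)

Hensel: r_{i+1} = r_i − f(r_i)·(f′(r_i))^{-1} mod 3^{i+2}, f′(x) = 2x + 1. Iterate:
  r_0 = 2 (mod 3)
  r_1 = 5 (mod 9)
  r_2 = 14 (mod 27)
  r_3 = 14 (mod 81)
Final: r = 14 satisfies f(r) ≡ 0 mod 3^4.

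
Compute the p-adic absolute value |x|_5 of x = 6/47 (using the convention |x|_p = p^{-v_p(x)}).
|6/47|_5 = 1

Step 1 — compute v_5(x) by factoring powers of 5 out of the numerator and denominator: v_5(6/47) = 0. Step 2 — apply |x|_p = p^{-v_p(x)} = 5^{0} = 1.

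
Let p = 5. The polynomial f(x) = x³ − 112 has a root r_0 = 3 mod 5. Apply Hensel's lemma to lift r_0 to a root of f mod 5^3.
r_2 = 58 (mod 125)

Hensel: r_{i+1} = r_i − f(r_i)/f′(r_i) mod 5^{i+2}, where f′(x) = 3x². Iterate:
  r_0 = 3 (mod 5)
  r_1 = 8 (mod 25)
  r_2 = 58 (mod 125)
Final: r = 58 with f(r) ≡ 0 mod 5^3.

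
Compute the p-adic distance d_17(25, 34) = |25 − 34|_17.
d_17(25, 34) = 1

Step 1 — x − y = 25 − 34 = -9. Step 2 — v_17(-9) = 0 (factor: -9 = −(17^0 · 9); the sign does not affect v_p). Step 3 — |x − y|_17 = 17^{0} = 1.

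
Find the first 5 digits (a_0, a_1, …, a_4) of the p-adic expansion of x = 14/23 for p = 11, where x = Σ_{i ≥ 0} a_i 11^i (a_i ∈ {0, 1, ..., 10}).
(a_0, …, a_4) = (3, 6, 9, 2, 5)

v_11(14/23) = 0 (numerator and denominator both coprime to 11), so x ∈ ℤ_11^×. Compute digits iteratively via a_i = x_i mod 11, x_{i+1} = (x_i − a_i)/11, with x_0 = x:
  x_0 = 14/23;  a_0 = 3;  x_1 = (x_0 − 3)/11 = -5/23
  x_1 = -5/23;  a_1 = 6;  x_2 = (x_1 − 6)/11 = -13/23
  x_2 = -13/23;  a_2 = 9;  x_3 = (x_2 − 9)/11 = -20/23
  x_3 = -20/23;  a_3 = 2;  x_4 = (x_3 − 2)/11 = -6/23
  x_4 = -6/23;  a_4 = 5;  x_5 = (x_4 − 5)/11 = -11/23
Digits: (3, 6, 9, 2, 5).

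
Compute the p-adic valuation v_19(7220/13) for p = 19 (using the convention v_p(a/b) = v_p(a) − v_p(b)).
v_19(7220/13) = 2

Factor powers of 19 from the numerator and denominator of the reduced fraction: 7220 = 19^2 · 20 and 13 = 19^0 · 13. Apply v_p(a/b) = v_p(a) − v_p(b): v_19(7220/13) = 2 − 0 = 2.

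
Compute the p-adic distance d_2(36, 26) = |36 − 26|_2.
d_2(36, 26) = 1/2

Step 1 — x − y = 36 − 26 = 10. Step 2 — v_2(10) = 1 (factor: 10 = (2^1 · 5); the sign does not affect v_p). Step 3 — |x − y|_2 = 2^{-1} = 1/2.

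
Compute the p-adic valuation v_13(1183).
v_13(1183) = 2

v_13(n) is the largest exponent k such that 13^k divides n. Factor out: 1183 = 13^2 · 7. (Sign doesn't affect v_p.) So v_13(1183) = 2.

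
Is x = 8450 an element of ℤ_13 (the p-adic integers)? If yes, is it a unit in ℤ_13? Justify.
x ∈ ℤ_13 but not a unit; v_13(x) = 2 > 0

ℤ_13 = {x ∈ ℚ_13 : v_13(x) ≥ 0} and ℤ_13^× = {x ∈ ℤ_13 : v_13(x) = 0}. Here v_13(8450) = v_13(num) − v_13(den) = 2; compare against these criteria.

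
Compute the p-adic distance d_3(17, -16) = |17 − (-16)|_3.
d_3(17, -16) = 1/3

Step 1 — x − y = 17 − (-16) = 33. Step 2 — v_3(33) = 1 (factor: 33 = (3^1 · 11); the sign does not affect v_p). Step 3 — |x − y|_3 = 3^{-1} = 1/3.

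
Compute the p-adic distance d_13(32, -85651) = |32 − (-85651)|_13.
d_13(32, -85651) = 1/28561

Step 1 — x − y = 32 − (-85651) = 85683. Step 2 — v_13(85683) = 4 (factor: 85683 = (13^4 · 3); the sign does not affect v_p). Step 3 — |x − y|_13 = 13^{-4} = 1/28561.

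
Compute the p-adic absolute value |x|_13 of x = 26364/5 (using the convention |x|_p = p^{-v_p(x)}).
|26364/5|_13 = 1/2197

Step 1 — compute v_13(x) by factoring powers of 13 out of the numerator and denominator: v_13(26364/5) = 3. Step 2 — apply |x|_p = p^{-v_p(x)} = 13^{-3} = 1/2197.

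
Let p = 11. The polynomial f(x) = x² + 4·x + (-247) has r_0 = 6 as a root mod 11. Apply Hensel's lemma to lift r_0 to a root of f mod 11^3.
r_2 = 842 (mod 1331)

Hensel: r_{i+1} = r_i − f(r_i)·(f′(r_i))^{-1} mod 11^{i+2}, f′(x) = 2x + 4. Iterate:
  r_0 = 6 (mod 11)
  r_1 = 116 (mod 121)
  r_2 = 842 (mod 1331)
Final: r = 842 satisfies f(r) ≡ 0 mod 11^3.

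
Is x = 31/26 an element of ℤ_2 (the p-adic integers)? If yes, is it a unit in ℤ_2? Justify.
x ∉ ℤ_2 (v_2(x) = -1 < 0)

ℤ_2 = {x ∈ ℚ_2 : v_2(x) ≥ 0} and ℤ_2^× = {x ∈ ℤ_2 : v_2(x) = 0}. Here v_2(31/26) = v_2(num) − v_2(den) = -1; compare against these criteria.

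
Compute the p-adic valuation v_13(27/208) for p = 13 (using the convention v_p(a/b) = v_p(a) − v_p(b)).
v_13(27/208) = -1

Factor powers of 13 from the numerator and denominator of the reduced fraction: 27 = 13^0 · 27 and 208 = 13^1 · 16. Apply v_p(a/b) = v_p(a) − v_p(b): v_13(27/208) = 0 − 1 = -1.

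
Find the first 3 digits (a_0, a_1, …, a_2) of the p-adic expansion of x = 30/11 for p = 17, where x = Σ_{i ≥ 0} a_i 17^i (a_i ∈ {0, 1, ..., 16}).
(a_0, …, a_2) = (12, 1, 3)

v_17(30/11) = 0 (numerator and denominator both coprime to 17), so x ∈ ℤ_17^×. Compute digits iteratively via a_i = x_i mod 17, x_{i+1} = (x_i − a_i)/17, with x_0 = x:
  x_0 = 30/11;  a_0 = 12;  x_1 = (x_0 − 12)/17 = -6/11
  x_1 = -6/11;  a_1 = 1;  x_2 = (x_1 − 1)/17 = -1/11
  x_2 = -1/11;  a_2 = 3;  x_3 = (x_2 − 3)/17 = -2/11
Digits: (12, 1, 3).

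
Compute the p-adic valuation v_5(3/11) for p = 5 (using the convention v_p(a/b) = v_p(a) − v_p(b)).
v_5(3/11) = 0

Factor powers of 5 from the numerator and denominator of the reduced fraction: 3 = 5^0 · 3 and 11 = 5^0 · 11. Apply v_p(a/b) = v_p(a) − v_p(b): v_5(3/11) = 0 − 0 = 0.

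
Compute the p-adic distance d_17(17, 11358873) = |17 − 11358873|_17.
d_17(17, 11358873) = 1/1419857

Step 1 — x − y = 17 − 11358873 = -11358856. Step 2 — v_17(-11358856) = 5 (factor: -11358856 = −(17^5 · 8); the sign does not affect v_p). Step 3 — |x − y|_17 = 17^{-5} = 1/1419857.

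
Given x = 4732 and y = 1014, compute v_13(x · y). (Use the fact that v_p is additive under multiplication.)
v_13(4798248) = 4

v_p(x) = 2 (factor: 4732 = 13^2 · 28); v_p(y) = 2 (factor: 1014 = 13^2 · 6). Additivity: v_p(xy) = v_p(x) + v_p(y) = 2 + 2 = 4. (Direct check: xy = 4798248 = 13^4 · (168).)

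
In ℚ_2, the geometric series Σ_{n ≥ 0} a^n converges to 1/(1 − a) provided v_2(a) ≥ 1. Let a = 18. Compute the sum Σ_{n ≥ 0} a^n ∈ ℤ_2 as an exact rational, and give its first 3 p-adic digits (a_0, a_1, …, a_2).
Σ a^n = 1/(1 − a) = -1/17;  first 3 digits = (1, 1, 1)

v_2(a) = 1 ≥ 1, so the series converges in ℤ_2 to 1/(1 − a) = 1/(1 − 18) = -1/17. Expand this rational in ℤ_2: compute digits iteratively via d_i = x_i mod 2, x_{i+1} = (x_i − d_i)/2. The first 3 digits are (1, 1, 1).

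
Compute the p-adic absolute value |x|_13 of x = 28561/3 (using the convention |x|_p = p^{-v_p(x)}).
|28561/3|_13 = 1/28561

Step 1 — compute v_13(x) by factoring powers of 13 out of the numerator and denominator: v_13(28561/3) = 4. Step 2 — apply |x|_p = p^{-v_p(x)} = 13^{-4} = 1/28561.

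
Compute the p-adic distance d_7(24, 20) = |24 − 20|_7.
d_7(24, 20) = 1

Step 1 — x − y = 24 − 20 = 4. Step 2 — v_7(4) = 0 (factor: 4 = (7^0 · 4); the sign does not affect v_p). Step 3 — |x − y|_7 = 7^{0} = 1.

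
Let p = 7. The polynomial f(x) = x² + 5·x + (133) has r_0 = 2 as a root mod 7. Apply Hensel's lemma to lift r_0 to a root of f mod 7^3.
r_2 = 100 (mod 343)

Hensel: r_{i+1} = r_i − f(r_i)·(f′(r_i))^{-1} mod 7^{i+2}, f′(x) = 2x + 5. Iterate:
  r_0 = 2 (mod 7)
  r_1 = 2 (mod 49)
  r_2 = 100 (mod 343)
Final: r = 100 satisfies f(r) ≡ 0 mod 7^3.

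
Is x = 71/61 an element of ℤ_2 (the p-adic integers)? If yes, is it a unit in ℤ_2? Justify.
x ∈ ℤ_2^× (unit); v_2(x) = 0

ℤ_2 = {x ∈ ℚ_2 : v_2(x) ≥ 0} and ℤ_2^× = {x ∈ ℤ_2 : v_2(x) = 0}. Here v_2(71/61) = v_2(num) − v_2(den) = 0; compare against these criteria.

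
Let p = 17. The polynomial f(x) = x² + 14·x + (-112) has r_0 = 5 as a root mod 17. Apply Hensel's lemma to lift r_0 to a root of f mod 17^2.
r_1 = 90 (mod 289)

Hensel: r_{i+1} = r_i − f(r_i)·(f′(r_i))^{-1} mod 17^{i+2}, f′(x) = 2x + 14. Iterate:
  r_0 = 5 (mod 17)
  r_1 = 90 (mod 289)
Final: r = 90 satisfies f(r) ≡ 0 mod 17^2.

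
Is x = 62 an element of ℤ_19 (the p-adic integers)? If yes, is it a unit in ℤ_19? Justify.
x ∈ ℤ_19^× (unit); v_19(x) = 0

ℤ_19 = {x ∈ ℚ_19 : v_19(x) ≥ 0} and ℤ_19^× = {x ∈ ℤ_19 : v_19(x) = 0}. Here v_19(62) = v_19(num) − v_19(den) = 0; compare against these criteria.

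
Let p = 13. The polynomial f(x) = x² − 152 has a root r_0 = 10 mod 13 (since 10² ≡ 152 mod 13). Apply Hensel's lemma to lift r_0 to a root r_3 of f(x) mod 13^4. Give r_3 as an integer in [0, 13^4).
r_3 = 9578 (mod 28561)

Hensel's recurrence: r_{i+1} = r_i − f(r_i)·(f′(r_i))^{-1} mod 13^{i+2}, with f′(x) = 2x. Iterate:
  r_0 = 10 (mod 13)
  r_1 = 114 (mod 169)
  r_2 = 790 (mod 2197)
  r_3 = 9578 (mod 28561)
Final: r_3 = 9578, and one checks f(r_3) ≡ 0 mod 13^4.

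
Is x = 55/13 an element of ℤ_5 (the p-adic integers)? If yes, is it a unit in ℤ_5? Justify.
x ∈ ℤ_5 but not a unit; v_5(x) = 1 > 0

ℤ_5 = {x ∈ ℚ_5 : v_5(x) ≥ 0} and ℤ_5^× = {x ∈ ℤ_5 : v_5(x) = 0}. Here v_5(55/13) = v_5(num) − v_5(den) = 1; compare against these criteria.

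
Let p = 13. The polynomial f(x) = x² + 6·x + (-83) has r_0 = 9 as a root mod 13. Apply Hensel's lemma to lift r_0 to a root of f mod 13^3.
r_2 = 711 (mod 2197)

Hensel: r_{i+1} = r_i − f(r_i)·(f′(r_i))^{-1} mod 13^{i+2}, f′(x) = 2x + 6. Iterate:
  r_0 = 9 (mod 13)
  r_1 = 35 (mod 169)
  r_2 = 711 (mod 2197)
Final: r = 711 satisfies f(r) ≡ 0 mod 13^3.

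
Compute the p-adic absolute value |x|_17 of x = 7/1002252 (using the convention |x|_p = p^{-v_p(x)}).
|7/1002252|_17 = 83521

Step 1 — compute v_17(x) by factoring powers of 17 out of the numerator and denominator: v_17(7/1002252) = -4. Step 2 — apply |x|_p = p^{-v_p(x)} = 17^{4} = 83521.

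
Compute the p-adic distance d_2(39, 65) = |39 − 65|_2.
d_2(39, 65) = 1/2

Step 1 — x − y = 39 − 65 = -26. Step 2 — v_2(-26) = 1 (factor: -26 = −(2^1 · 13); the sign does not affect v_p). Step 3 — |x − y|_2 = 2^{-1} = 1/2.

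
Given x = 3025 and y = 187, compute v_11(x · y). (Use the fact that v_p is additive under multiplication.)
v_11(565675) = 3

v_p(x) = 2 (factor: 3025 = 11^2 · 25); v_p(y) = 1 (factor: 187 = 11^1 · 17). Additivity: v_p(xy) = v_p(x) + v_p(y) = 2 + 1 = 3. (Direct check: xy = 565675 = 11^3 · (425).)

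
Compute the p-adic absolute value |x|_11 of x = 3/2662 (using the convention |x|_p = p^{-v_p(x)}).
|3/2662|_11 = 1331

Step 1 — compute v_11(x) by factoring powers of 11 out of the numerator and denominator: v_11(3/2662) = -3. Step 2 — apply |x|_p = p^{-v_p(x)} = 11^{3} = 1331.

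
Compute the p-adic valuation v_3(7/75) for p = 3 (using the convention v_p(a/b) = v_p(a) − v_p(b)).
v_3(7/75) = -1

Factor powers of 3 from the numerator and denominator of the reduced fraction: 7 = 3^0 · 7 and 75 = 3^1 · 25. Apply v_p(a/b) = v_p(a) − v_p(b): v_3(7/75) = 0 − 1 = -1.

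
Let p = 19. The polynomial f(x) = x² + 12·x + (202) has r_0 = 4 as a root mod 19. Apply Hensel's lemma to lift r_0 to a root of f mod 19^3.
r_2 = 2626 (mod 6859)

Hensel: r_{i+1} = r_i − f(r_i)·(f′(r_i))^{-1} mod 19^{i+2}, f′(x) = 2x + 12. Iterate:
  r_0 = 4 (mod 19)
  r_1 = 99 (mod 361)
  r_2 = 2626 (mod 6859)
Final: r = 2626 satisfies f(r) ≡ 0 mod 19^3.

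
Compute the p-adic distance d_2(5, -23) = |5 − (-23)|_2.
d_2(5, -23) = 1/4

Step 1 — x − y = 5 − (-23) = 28. Step 2 — v_2(28) = 2 (factor: 28 = (2^2 · 7); the sign does not affect v_p). Step 3 — |x − y|_2 = 2^{-2} = 1/4.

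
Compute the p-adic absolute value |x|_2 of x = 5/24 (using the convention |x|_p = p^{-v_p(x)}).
|5/24|_2 = 8

Step 1 — compute v_2(x) by factoring powers of 2 out of the numerator and denominator: v_2(5/24) = -3. Step 2 — apply |x|_p = p^{-v_p(x)} = 2^{3} = 8.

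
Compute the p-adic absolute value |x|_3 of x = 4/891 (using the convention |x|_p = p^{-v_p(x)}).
|4/891|_3 = 81

Step 1 — compute v_3(x) by factoring powers of 3 out of the numerator and denominator: v_3(4/891) = -4. Step 2 — apply |x|_p = p^{-v_p(x)} = 3^{4} = 81.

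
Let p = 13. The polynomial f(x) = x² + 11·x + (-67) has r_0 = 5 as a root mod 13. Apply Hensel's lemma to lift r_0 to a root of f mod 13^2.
r_1 = 109 (mod 169)

Hensel: r_{i+1} = r_i − f(r_i)·(f′(r_i))^{-1} mod 13^{i+2}, f′(x) = 2x + 11. Iterate:
  r_0 = 5 (mod 13)
  r_1 = 109 (mod 169)
Final: r = 109 satisfies f(r) ≡ 0 mod 13^2.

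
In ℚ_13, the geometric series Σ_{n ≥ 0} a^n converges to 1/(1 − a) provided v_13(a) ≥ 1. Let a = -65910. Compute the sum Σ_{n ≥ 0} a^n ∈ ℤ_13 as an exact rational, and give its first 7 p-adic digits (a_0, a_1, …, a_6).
Σ a^n = 1/(1 − a) = 1/65911;  first 7 digits = (1, 0, 0, 9, 10, 12, 2)

v_13(a) = 3 ≥ 1, so the series converges in ℤ_13 to 1/(1 − a) = 1/(1 − (-65910)) = 1/65911. Expand this rational in ℤ_13: compute digits iteratively via d_i = x_i mod 13, x_{i+1} = (x_i − d_i)/13. The first 7 digits are (1, 0, 0, 9, 10, 12, 2).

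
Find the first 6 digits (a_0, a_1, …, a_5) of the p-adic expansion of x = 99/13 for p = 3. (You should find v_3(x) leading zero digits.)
(a_0, …, a_5) = (0, 0, 2, 1, 0, 1)

v_3(99/13) = 2, so a_0 = ... = a_1 = 0. Factor out: x = 3^2 · u with u = 11/13 a unit in ℤ_3. Expand u iteratively via a_{v+i} = u_i mod 3, u_{i+1} = (u_i − a_{v+i})/3:
  u_0 = 11/13;  a_2 = 2;  u_1 = (u_0 − 2)/3 = -5/13
  u_1 = -5/13;  a_3 = 1;  u_2 = (u_1 − 1)/3 = -6/13
  u_2 = -6/13;  a_4 = 0;  u_3 = (u_2 − 0)/3 = -2/13
  u_3 = -2/13;  a_5 = 1;  u_4 = (u_3 − 1)/3 = -5/13
Digits: (0, 0, 2, 1, 0, 1).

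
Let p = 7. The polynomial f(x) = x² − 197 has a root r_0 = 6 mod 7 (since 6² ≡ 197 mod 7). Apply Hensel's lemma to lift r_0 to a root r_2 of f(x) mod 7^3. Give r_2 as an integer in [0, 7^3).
r_2 = 244 (mod 343)

Hensel's recurrence: r_{i+1} = r_i − f(r_i)·(f′(r_i))^{-1} mod 7^{i+2}, with f′(x) = 2x. Iterate:
  r_0 = 6 (mod 7)
  r_1 = 48 (mod 49)
  r_2 = 244 (mod 343)
Final: r_2 = 244, and one checks f(r_2) ≡ 0 mod 7^3.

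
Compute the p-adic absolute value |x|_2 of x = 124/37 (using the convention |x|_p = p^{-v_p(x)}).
|124/37|_2 = 1/4

Step 1 — compute v_2(x) by factoring powers of 2 out of the numerator and denominator: v_2(124/37) = 2. Step 2 — apply |x|_p = p^{-v_p(x)} = 2^{-2} = 1/4.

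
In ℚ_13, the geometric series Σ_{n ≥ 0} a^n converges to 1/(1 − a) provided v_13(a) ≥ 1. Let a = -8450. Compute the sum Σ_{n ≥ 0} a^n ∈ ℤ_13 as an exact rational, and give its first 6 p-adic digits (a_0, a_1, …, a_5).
Σ a^n = 1/(1 − a) = 1/8451;  first 6 digits = (1, 0, 2, 9, 3, 10)

v_13(a) = 2 ≥ 1, so the series converges in ℤ_13 to 1/(1 − a) = 1/(1 − (-8450)) = 1/8451. Expand this rational in ℤ_13: compute digits iteratively via d_i = x_i mod 13, x_{i+1} = (x_i − d_i)/13. The first 6 digits are (1, 0, 2, 9, 3, 10).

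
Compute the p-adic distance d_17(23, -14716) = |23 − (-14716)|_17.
d_17(23, -14716) = 1/4913

Step 1 — x − y = 23 − (-14716) = 14739. Step 2 — v_17(14739) = 3 (factor: 14739 = (17^3 · 3); the sign does not affect v_p). Step 3 — |x − y|_17 = 17^{-3} = 1/4913.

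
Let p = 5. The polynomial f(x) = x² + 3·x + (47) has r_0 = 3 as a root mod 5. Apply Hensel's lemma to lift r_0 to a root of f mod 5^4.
r_3 = 568 (mod 625)

Hensel: r_{i+1} = r_i − f(r_i)·(f′(r_i))^{-1} mod 5^{i+2}, f′(x) = 2x + 3. Iterate:
  r_0 = 3 (mod 5)
  r_1 = 18 (mod 25)
  r_2 = 68 (mod 125)
  r_3 = 568 (mod 625)
Final: r = 568 satisfies f(r) ≡ 0 mod 5^4.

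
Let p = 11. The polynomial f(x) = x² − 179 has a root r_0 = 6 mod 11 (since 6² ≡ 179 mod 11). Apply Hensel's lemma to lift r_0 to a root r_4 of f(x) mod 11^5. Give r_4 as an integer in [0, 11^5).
r_4 = 91262 (mod 161051)

Hensel's recurrence: r_{i+1} = r_i − f(r_i)·(f′(r_i))^{-1} mod 11^{i+2}, with f′(x) = 2x. Iterate:
  r_0 = 6 (mod 11)
  r_1 = 28 (mod 121)
  r_2 = 754 (mod 1331)
  r_3 = 3416 (mod 14641)
  r_4 = 91262 (mod 161051)
Final: r_4 = 91262, and one checks f(r_4) ≡ 0 mod 11^5.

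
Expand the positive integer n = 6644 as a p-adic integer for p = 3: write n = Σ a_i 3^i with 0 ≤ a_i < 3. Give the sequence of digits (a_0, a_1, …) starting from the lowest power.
(a_0, a_1, …) = (2, 0, 0, 0, 1, 0, 0, 0, 1)

Repeated division by 3 gives the digits low-to-high: 6644 = 2 + 1·3^4 + 1·3^8. Digit sequence: (2, 0, 0, 0, 1, 0, 0, 0, 1).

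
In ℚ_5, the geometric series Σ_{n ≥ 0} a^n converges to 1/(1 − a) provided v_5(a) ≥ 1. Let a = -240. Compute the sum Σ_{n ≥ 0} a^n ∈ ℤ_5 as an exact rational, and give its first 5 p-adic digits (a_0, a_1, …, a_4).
Σ a^n = 1/(1 − a) = 1/241;  first 5 digits = (1, 2, 4, 1, 4)

v_5(a) = 1 ≥ 1, so the series converges in ℤ_5 to 1/(1 − a) = 1/(1 − (-240)) = 1/241. Expand this rational in ℤ_5: compute digits iteratively via d_i = x_i mod 5, x_{i+1} = (x_i − d_i)/5. The first 5 digits are (1, 2, 4, 1, 4).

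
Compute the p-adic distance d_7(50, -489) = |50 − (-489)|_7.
d_7(50, -489) = 1/49

Step 1 — x − y = 50 − (-489) = 539. Step 2 — v_7(539) = 2 (factor: 539 = (7^2 · 11); the sign does not affect v_p). Step 3 — |x − y|_7 = 7^{-2} = 1/49.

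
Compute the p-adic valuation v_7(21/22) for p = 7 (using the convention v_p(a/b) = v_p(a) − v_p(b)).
v_7(21/22) = 1

Factor powers of 7 from the numerator and denominator of the reduced fraction: 21 = 7^1 · 3 and 22 = 7^0 · 22. Apply v_p(a/b) = v_p(a) − v_p(b): v_7(21/22) = 1 − 0 = 1.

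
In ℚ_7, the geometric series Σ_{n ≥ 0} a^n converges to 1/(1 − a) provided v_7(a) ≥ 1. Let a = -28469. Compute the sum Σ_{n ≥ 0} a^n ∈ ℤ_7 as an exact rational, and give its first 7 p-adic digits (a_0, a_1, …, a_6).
Σ a^n = 1/(1 − a) = 1/28470;  first 7 digits = (1, 0, 0, 1, 2, 5, 0)

v_7(a) = 3 ≥ 1, so the series converges in ℤ_7 to 1/(1 − a) = 1/(1 − (-28469)) = 1/28470. Expand this rational in ℤ_7: compute digits iteratively via d_i = x_i mod 7, x_{i+1} = (x_i − d_i)/7. The first 7 digits are (1, 0, 0, 1, 2, 5, 0).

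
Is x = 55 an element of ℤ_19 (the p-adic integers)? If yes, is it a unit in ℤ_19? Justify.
x ∈ ℤ_19^× (unit); v_19(x) = 0

ℤ_19 = {x ∈ ℚ_19 : v_19(x) ≥ 0} and ℤ_19^× = {x ∈ ℤ_19 : v_19(x) = 0}. Here v_19(55) = v_19(num) − v_19(den) = 0; compare against these criteria.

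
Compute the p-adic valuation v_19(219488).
v_19(219488) = 3

v_19(n) is the largest exponent k such that 19^k divides n. Factor out: 219488 = 19^3 · 32. (Sign doesn't affect v_p.) So v_19(219488) = 3.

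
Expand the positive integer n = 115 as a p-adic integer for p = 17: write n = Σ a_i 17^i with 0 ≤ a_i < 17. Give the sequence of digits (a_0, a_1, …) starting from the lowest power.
(a_0, a_1, …) = (13, 6)

Repeated division by 17 gives the digits low-to-high: 115 = 13 + 6·17^1. Digit sequence: (13, 6).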